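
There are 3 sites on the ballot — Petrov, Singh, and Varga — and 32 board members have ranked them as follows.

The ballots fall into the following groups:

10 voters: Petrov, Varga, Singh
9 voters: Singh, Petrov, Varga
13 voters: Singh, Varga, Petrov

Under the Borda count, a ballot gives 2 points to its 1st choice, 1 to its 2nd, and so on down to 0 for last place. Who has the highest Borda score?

Borda scores:
  Petrov: 10·2 + 9·1 + 13·0 = 29
  Singh: 10·0 + 9·2 + 13·2 = 44
  Varga: 10·1 + 9·0 + 13·1 = 23
Singh has the highest total.

Singh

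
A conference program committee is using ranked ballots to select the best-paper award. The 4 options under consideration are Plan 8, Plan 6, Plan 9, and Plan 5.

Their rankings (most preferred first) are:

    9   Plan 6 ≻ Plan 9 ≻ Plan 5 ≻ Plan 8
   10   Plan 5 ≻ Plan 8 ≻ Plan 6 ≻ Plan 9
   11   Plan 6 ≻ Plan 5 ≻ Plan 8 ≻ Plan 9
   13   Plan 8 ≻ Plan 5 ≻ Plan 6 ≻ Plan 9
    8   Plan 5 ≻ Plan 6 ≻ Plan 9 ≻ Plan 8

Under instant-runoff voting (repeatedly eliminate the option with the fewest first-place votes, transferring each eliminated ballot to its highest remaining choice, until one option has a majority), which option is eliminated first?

Round 1: Plan 6 20, Plan 5 18, Plan 8 13, Plan 9 0. Plan 9 has the fewest and is eliminated.
Round 2: Plan 6 20, Plan 5 18, Plan 8 13. Plan 8 has the fewest and is eliminated.
Round 3: Plan 5 31, Plan 6 20. Plan 5 has a majority.

Plan 9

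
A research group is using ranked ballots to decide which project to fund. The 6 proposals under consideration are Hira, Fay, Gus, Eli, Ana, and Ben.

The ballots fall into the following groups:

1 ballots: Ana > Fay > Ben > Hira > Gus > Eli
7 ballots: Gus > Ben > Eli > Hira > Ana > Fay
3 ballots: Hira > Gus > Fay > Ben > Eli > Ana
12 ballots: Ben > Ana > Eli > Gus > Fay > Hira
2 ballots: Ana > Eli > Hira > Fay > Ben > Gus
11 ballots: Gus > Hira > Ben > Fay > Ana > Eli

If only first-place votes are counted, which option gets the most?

Gus

First-place vote totals:
  Hira: 3
  Fay: 0
  Gus: 18
  Eli: 0
  Ana: 3
  Ben: 12
Gus has the most first-place votes.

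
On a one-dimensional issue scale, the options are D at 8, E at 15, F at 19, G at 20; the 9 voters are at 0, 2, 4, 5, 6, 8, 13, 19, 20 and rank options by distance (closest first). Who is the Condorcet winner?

With single-peaked preferences on a line, the Condorcet winner is the candidate closest to the median voter.
The median voter (position 6) is closest to D at 8.
Check: D vs E — voters closer to D: 6 of 9.

D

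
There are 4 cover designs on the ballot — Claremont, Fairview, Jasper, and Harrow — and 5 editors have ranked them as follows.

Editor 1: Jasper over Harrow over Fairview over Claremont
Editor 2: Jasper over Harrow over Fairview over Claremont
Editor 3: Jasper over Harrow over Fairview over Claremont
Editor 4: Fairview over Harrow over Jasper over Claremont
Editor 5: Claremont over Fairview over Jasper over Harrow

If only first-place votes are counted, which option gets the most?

Jasper

First-place vote totals:
  Claremont: 1
  Fairview: 1
  Jasper: 3
  Harrow: 0
Jasper has the most first-place votes.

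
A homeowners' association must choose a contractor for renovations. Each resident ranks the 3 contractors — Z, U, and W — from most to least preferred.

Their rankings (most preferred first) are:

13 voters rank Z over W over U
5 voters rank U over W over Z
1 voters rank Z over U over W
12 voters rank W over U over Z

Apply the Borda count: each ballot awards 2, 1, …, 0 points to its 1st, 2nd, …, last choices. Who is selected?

Borda scores:
  Z: 13·2 + 5·0 + 2 + 12·0 = 28
  U: 13·0 + 5·2 + 1 + 12·1 = 23
  W: 13·1 + 5·1 + 0 + 12·2 = 42
W has the highest total.

W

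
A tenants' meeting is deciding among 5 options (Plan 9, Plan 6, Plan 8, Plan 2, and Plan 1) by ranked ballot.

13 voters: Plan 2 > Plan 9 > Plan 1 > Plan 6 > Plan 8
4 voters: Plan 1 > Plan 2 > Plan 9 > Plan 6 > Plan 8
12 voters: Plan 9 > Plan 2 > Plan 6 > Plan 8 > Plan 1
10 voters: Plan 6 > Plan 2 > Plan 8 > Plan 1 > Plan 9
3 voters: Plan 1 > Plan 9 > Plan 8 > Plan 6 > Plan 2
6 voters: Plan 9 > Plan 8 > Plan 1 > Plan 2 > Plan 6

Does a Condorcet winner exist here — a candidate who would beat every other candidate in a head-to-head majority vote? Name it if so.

Head-to-head results (48 voters total):
Plan 9 vs Plan 6: Plan 9 wins 38–10.
Plan 9 vs Plan 8: Plan 9 wins 38–10.
Plan 9 vs Plan 2: Plan 2 wins 27–21.
Plan 9 vs Plan 1: Plan 9 wins 31–17.
Plan 6 vs Plan 8: Plan 6 wins 39–9.
Plan 6 vs Plan 2: Plan 2 wins 35–13.
Plan 6 vs Plan 1: Plan 1 wins 26–22.
Plan 8 vs Plan 2: Plan 2 wins 39–9.
Plan 8 vs Plan 1: Plan 8 wins 28–20.
Plan 2 vs Plan 1: Plan 2 wins 35–13.
Plan 2 beats each rival — Plan 9 (27–21), Plan 6 (35–13), Plan 8 (39–9), Plan 1 (35–13) — so Plan 2 is the Condorcet winner.

Plan 2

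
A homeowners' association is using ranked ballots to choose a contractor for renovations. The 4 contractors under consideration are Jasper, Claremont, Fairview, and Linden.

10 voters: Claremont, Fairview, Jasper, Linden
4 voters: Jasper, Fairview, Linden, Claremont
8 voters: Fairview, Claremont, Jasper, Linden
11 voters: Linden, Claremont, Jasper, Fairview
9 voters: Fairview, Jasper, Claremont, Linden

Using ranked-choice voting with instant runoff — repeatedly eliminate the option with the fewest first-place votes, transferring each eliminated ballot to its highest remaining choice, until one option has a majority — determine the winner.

Fairview

Round 1: Fairview 17, Linden 11, Claremont 10, Jasper 4. Jasper has the fewest and is eliminated.
Round 2: Fairview 21, Linden 11, Claremont 10. Claremont has the fewest and is eliminated.
Round 3: Fairview 31, Linden 11. Fairview has a majority.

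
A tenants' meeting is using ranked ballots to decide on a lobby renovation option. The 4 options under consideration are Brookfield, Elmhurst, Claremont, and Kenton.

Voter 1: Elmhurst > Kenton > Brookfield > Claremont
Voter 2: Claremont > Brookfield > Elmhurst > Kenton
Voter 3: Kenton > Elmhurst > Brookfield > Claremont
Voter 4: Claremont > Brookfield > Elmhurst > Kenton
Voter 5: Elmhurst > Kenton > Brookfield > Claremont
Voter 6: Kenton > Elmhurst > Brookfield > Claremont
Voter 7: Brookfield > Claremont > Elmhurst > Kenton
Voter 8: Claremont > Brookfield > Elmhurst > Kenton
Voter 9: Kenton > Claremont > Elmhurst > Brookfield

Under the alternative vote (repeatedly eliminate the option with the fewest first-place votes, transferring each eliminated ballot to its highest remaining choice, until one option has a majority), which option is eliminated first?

Round 1: Claremont 3, Kenton 3, Elmhurst 2, Brookfield 1. Brookfield has the fewest and is eliminated.
Round 2: Claremont 4, Kenton 3, Elmhurst 2. Elmhurst has the fewest and is eliminated.
Round 3: Kenton 5, Claremont 4. Kenton has a majority.

Brookfield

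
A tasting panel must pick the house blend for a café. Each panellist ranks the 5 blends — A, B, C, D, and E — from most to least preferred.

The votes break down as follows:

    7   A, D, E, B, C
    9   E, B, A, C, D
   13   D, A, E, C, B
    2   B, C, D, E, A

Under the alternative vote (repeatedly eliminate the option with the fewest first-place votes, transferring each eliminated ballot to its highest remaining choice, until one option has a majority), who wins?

D

Round 1: D 13, E 9, A 7, B 2, C 0. C has the fewest and is eliminated.
Round 2: D 13, E 9, A 7, B 2. B has the fewest and is eliminated.
Round 3: D 15, E 9, A 7. A has the fewest and is eliminated.
Round 4: D 22, E 9. D has a majority.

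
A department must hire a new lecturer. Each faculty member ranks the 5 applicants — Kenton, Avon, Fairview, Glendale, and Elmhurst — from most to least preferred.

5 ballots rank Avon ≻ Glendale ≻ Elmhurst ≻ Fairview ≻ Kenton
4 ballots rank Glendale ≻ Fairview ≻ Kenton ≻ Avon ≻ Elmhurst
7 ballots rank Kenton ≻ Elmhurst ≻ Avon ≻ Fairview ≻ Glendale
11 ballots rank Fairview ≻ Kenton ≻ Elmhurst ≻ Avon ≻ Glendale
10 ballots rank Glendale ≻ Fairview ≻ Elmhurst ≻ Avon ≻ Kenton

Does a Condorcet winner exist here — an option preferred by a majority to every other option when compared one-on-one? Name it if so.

No Condorcet winner

Head-to-head results (37 voters total):
Kenton vs Avon: Kenton wins 22–15.
Kenton vs Fairview: Fairview wins 30–7.
Kenton vs Glendale: Glendale wins 19–18.
Kenton vs Elmhurst: Kenton wins 22–15.
Avon vs Fairview: Fairview wins 25–12.
Avon vs Glendale: Avon wins 23–14.
Avon vs Elmhurst: Elmhurst wins 28–9.
Fairview vs Glendale: Glendale wins 19–18.
Fairview vs Elmhurst: Fairview wins 25–12.
Glendale vs Elmhurst: Glendale wins 19–18.
No candidate beats all others: Kenton beats Avon beats Glendale beats Kenton, a majority cycle.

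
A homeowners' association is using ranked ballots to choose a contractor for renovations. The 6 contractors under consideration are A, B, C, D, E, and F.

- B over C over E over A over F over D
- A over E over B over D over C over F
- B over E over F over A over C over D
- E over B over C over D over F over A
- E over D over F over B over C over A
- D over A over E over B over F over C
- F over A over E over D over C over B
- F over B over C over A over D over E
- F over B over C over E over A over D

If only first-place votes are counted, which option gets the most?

F

First-place vote totals:
  A: 1
  B: 2
  C: 0
  D: 1
  E: 2
  F: 3
F has the most first-place votes.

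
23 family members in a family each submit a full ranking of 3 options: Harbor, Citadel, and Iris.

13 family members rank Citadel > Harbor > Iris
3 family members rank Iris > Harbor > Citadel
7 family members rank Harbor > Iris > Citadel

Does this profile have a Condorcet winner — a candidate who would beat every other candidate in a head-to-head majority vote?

Head-to-head results (23 voters total):
Harbor vs Citadel: Citadel wins 13–10.
Harbor vs Iris: Harbor wins 20–3.
Citadel vs Iris: Citadel wins 13–10.
Citadel beats each rival — Harbor (13–10), Iris (13–10) — so Citadel is the Condorcet winner.

Yes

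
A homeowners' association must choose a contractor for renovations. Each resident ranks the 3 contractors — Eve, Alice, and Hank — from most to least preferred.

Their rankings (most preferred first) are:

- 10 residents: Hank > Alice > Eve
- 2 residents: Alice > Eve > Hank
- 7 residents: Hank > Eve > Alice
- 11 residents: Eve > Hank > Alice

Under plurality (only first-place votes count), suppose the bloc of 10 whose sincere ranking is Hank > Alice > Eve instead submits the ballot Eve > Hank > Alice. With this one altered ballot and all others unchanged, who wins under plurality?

Eve

First-place totals with the altered ballot: Eve 21, Alice 2, Hank 7.
The switch changes the winner from Hank to Eve.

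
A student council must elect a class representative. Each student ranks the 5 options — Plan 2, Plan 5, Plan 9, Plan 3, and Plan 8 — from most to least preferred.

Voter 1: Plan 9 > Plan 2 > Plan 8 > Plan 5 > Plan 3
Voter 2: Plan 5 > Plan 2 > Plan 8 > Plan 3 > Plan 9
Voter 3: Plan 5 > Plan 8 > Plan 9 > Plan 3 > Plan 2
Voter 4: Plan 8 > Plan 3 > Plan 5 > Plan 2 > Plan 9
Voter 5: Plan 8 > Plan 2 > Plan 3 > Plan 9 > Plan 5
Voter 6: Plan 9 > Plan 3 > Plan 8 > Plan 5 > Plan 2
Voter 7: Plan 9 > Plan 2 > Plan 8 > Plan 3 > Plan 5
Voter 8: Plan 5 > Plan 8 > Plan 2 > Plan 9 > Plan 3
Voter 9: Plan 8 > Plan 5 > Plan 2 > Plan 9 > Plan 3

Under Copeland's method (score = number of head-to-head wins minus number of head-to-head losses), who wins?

Pairwise results:
  Plan 2 vs Plan 5: Plan 5 wins 6–3.
  Plan 2 vs Plan 9: Plan 2 wins 5–4.
  Plan 2 vs Plan 3: Plan 2 wins 6–3.
  Plan 2 vs Plan 8: Plan 8 wins 6–3.
  Plan 5 vs Plan 9: Plan 5 wins 5–4.
  Plan 5 vs Plan 3: Plan 5 wins 5–4.
  Plan 5 vs Plan 8: Plan 8 wins 6–3.
  Plan 9 vs Plan 3: Plan 9 wins 6–3.
  Plan 9 vs Plan 8: Plan 8 wins 6–3.
  Plan 3 vs Plan 8: Plan 8 wins 8–1.
Copeland scores (wins − losses):
  Plan 2: 2 − 2 = 0
  Plan 5: 3 − 1 = 2
  Plan 9: 1 − 3 = -2
  Plan 3: 0 − 4 = -4
  Plan 8: 4 − 0 = 4
Plan 8 has the best Copeland score.

Plan 8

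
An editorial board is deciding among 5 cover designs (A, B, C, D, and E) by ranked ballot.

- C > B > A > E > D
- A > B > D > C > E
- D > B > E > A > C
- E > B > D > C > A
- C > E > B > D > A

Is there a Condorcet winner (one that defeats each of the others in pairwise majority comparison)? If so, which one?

Head-to-head results (5 voters total):
A vs B: B wins 4–1.
A vs C: C wins 3–2.
A vs D: D wins 3–2.
A vs E: E wins 3–2.
B vs C: B wins 3–2.
B vs D: B wins 4–1.
B vs E: B wins 3–2.
C vs D: D wins 3–2.
C vs E: C wins 3–2.
D vs E: E wins 3–2.
B beats each rival — A (4–1), C (3–2), D (4–1), E (3–2) — so B is the Condorcet winner.

B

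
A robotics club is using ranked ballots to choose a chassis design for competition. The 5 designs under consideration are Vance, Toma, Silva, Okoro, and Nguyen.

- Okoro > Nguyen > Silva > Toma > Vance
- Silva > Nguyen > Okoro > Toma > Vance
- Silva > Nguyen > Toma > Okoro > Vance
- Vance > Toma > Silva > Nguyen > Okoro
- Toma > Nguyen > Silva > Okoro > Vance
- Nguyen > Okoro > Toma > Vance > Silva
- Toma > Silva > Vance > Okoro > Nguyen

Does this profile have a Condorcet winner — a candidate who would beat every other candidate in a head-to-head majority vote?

No

Head-to-head results (7 voters total):
Vance vs Toma: Toma wins 6–1.
Vance vs Silva: Silva wins 5–2.
Vance vs Okoro: Okoro wins 5–2.
Vance vs Nguyen: Nguyen wins 5–2.
Toma vs Silva: Toma wins 4–3.
Toma vs Okoro: Toma wins 4–3.
Toma vs Nguyen: Nguyen wins 4–3.
Silva vs Okoro: Silva wins 5–2.
Silva vs Nguyen: Silva wins 4–3.
Okoro vs Nguyen: Nguyen wins 5–2.
No candidate beats all others: Toma beats Silva beats Nguyen beats Toma, a majority cycle.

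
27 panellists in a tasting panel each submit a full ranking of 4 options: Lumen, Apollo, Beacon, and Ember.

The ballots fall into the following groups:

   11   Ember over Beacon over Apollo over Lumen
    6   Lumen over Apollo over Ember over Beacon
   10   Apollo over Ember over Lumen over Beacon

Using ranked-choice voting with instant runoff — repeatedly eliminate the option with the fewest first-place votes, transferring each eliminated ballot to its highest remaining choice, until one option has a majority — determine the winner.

Apollo

Round 1: Ember 11, Apollo 10, Lumen 6, Beacon 0. Beacon has the fewest and is eliminated.
Round 2: Ember 11, Apollo 10, Lumen 6. Lumen has the fewest and is eliminated.
Round 3: Apollo 16, Ember 11. Apollo has a majority.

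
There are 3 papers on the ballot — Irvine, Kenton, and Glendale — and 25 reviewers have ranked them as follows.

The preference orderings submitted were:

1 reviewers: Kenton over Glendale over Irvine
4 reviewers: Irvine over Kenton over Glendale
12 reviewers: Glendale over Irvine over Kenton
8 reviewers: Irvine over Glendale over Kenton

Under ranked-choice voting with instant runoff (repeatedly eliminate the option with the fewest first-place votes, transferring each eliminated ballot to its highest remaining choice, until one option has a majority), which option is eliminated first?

Round 1: Irvine 12, Glendale 12, Kenton 1. Kenton has the fewest and is eliminated.
Round 2: Glendale 13, Irvine 12. Glendale has a majority.

Kenton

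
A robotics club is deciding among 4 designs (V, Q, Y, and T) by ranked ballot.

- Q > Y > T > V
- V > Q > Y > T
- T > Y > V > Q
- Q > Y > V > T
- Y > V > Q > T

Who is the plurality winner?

Q

First-place vote totals:
  V: 1
  Q: 2
  Y: 1
  T: 1
Q has the most first-place votes.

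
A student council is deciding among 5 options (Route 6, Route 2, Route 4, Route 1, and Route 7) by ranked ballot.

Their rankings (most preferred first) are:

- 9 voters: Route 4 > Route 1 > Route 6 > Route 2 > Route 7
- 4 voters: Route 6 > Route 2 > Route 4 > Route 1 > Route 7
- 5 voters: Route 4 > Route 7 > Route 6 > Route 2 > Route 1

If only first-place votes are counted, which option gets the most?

Route 4

First-place vote totals:
  Route 6: 4
  Route 2: 0
  Route 4: 14
  Route 1: 0
  Route 7: 0
Route 4 has the most first-place votes.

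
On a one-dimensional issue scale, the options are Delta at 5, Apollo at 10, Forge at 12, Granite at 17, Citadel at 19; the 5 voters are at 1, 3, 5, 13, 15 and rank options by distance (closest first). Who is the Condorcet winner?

Delta

With single-peaked preferences on a line, the Condorcet winner is the candidate closest to the median voter.
The median voter (position 5) is closest to Delta at 5.
Check: Delta vs Granite — voters closer to Delta: 3 of 5.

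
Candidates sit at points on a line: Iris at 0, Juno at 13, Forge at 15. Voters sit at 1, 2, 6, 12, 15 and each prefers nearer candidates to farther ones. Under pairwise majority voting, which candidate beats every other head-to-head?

With single-peaked preferences on a line, the Condorcet winner is the candidate closest to the median voter.
The median voter (position 6) is closest to Iris at 0.
Check: Iris vs Forge — voters closer to Iris: 3 of 5.

Iris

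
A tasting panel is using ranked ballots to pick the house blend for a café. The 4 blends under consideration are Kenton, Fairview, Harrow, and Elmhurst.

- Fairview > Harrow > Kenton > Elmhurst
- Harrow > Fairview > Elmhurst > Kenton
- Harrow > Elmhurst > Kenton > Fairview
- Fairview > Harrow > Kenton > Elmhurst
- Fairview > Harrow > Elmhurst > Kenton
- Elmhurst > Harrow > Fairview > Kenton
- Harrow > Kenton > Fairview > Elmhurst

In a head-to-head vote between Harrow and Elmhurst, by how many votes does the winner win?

5

Ballots ranking Harrow above Elmhurst: 6.
Ballots ranking Elmhurst above Harrow: 1.
Harrow wins 6–1, a margin of 5.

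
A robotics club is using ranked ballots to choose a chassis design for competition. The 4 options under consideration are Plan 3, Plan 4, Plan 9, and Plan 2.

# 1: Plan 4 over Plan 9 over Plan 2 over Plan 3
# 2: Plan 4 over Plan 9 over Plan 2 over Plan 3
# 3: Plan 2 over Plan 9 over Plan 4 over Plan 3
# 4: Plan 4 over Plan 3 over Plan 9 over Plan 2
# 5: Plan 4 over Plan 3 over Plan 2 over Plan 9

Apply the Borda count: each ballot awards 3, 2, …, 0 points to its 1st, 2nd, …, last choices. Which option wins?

Borda scores:
  Plan 3: 0 + 0 + 0 + 2 + 2 = 4
  Plan 4: 3 + 3 + 1 + 3 + 3 = 13
  Plan 9: 2 + 2 + 2 + 1 + 0 = 7
  Plan 2: 1 + 1 + 3 + 0 + 1 = 6
Plan 4 has the highest total.

Plan 4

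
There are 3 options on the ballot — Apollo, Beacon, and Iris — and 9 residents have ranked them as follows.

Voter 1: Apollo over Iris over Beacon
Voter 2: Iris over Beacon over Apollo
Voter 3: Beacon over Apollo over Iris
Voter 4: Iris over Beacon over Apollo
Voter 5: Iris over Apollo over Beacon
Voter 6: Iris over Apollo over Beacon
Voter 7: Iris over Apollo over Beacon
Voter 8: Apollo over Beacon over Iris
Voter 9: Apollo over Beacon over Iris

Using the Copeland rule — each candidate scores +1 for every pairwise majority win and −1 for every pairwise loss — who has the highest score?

Iris

Pairwise results:
  Apollo vs Beacon: Apollo wins 6–3.
  Apollo vs Iris: Iris wins 5–4.
  Beacon vs Iris: Iris wins 6–3.
Copeland scores (wins − losses):
  Apollo: 1 − 1 = 0
  Beacon: 0 − 2 = -2
  Iris: 2 − 0 = 2
Iris has the best Copeland score.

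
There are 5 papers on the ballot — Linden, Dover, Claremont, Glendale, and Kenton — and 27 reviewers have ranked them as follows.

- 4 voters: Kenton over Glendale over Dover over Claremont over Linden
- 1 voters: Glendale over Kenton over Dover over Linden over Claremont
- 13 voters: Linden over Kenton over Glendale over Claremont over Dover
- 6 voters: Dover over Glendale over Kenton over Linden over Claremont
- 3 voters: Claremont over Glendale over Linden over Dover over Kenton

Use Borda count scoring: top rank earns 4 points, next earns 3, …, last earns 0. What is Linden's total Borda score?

65

Borda scores:
  Linden: 4·0 + 1 + 13·4 + 6·1 + 3·2 = 65
  Dover: 4·2 + 2 + 13·0 + 6·4 + 3·1 = 37
  Claremont: 4·1 + 0 + 13·1 + 6·0 + 3·4 = 29
  Glendale: 4·3 + 4 + 13·2 + 6·3 + 3·3 = 69
  Kenton: 4·4 + 3 + 13·3 + 6·2 + 3·0 = 70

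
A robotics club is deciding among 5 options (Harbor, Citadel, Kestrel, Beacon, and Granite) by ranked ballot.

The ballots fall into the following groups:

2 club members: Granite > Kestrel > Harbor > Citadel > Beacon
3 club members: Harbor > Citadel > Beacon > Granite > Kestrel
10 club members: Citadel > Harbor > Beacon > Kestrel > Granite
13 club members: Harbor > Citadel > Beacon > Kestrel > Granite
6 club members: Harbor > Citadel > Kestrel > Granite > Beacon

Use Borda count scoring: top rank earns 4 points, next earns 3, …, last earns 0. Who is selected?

Borda scores:
  Harbor: 2·2 + 3·4 + 10·3 + 13·4 + 6·4 = 122
  Citadel: 2·1 + 3·3 + 10·4 + 13·3 + 6·3 = 108
  Kestrel: 2·3 + 3·0 + 10·1 + 13·1 + 6·2 = 41
  Beacon: 2·0 + 3·2 + 10·2 + 13·2 + 6·0 = 52
  Granite: 2·4 + 3·1 + 10·0 + 13·0 + 6·1 = 17
Harbor has the highest total.

Harbor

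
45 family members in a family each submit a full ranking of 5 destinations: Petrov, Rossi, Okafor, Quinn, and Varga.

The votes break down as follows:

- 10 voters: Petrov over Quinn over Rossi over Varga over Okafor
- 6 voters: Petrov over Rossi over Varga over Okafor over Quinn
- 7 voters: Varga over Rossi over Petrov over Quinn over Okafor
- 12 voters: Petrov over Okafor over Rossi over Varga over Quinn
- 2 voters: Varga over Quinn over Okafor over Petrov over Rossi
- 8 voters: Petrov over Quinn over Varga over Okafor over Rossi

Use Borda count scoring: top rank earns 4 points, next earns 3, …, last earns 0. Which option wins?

Petrov

Borda scores:
  Petrov: 10·4 + 6·4 + 7·2 + 12·4 + 2·1 + 8·4 = 160
  Rossi: 10·2 + 6·3 + 7·3 + 12·2 + 2·0 + 8·0 = 83
  Okafor: 10·0 + 6·1 + 7·0 + 12·3 + 2·2 + 8·1 = 54
  Quinn: 10·3 + 6·0 + 7·1 + 12·0 + 2·3 + 8·3 = 67
  Varga: 10·1 + 6·2 + 7·4 + 12·1 + 2·4 + 8·2 = 86
Petrov has the highest total.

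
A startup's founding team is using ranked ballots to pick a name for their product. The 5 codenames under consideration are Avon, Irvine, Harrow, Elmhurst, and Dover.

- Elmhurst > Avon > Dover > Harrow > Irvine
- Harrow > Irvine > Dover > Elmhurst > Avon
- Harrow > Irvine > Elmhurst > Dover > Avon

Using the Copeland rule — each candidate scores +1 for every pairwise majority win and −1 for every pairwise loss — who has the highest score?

Harrow

Pairwise results:
  Avon vs Irvine: Irvine wins 2–1.
  Avon vs Harrow: Harrow wins 2–1.
  Avon vs Elmhurst: Elmhurst wins 3–0.
  Avon vs Dover: Dover wins 2–1.
  Irvine vs Harrow: Harrow wins 3–0.
  Irvine vs Elmhurst: Irvine wins 2–1.
  Irvine vs Dover: Irvine wins 2–1.
  Harrow vs Elmhurst: Harrow wins 2–1.
  Harrow vs Dover: Harrow wins 2–1.
  Elmhurst vs Dover: Elmhurst wins 2–1.
Copeland scores (wins − losses):
  Avon: 0 − 4 = -4
  Irvine: 3 − 1 = 2
  Harrow: 4 − 0 = 4
  Elmhurst: 2 − 2 = 0
  Dover: 1 − 3 = -2
Harrow has the best Copeland score.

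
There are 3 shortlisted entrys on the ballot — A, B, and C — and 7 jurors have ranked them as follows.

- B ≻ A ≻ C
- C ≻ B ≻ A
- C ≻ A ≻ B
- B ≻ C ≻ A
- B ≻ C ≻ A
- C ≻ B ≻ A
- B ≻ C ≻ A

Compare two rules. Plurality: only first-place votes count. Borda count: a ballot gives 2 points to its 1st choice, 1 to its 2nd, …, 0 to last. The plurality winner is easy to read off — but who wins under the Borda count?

Plurality first-place counts: A 0, B 4, C 3 → B.
Borda totals: A 2, B 10, C 9 → B.

B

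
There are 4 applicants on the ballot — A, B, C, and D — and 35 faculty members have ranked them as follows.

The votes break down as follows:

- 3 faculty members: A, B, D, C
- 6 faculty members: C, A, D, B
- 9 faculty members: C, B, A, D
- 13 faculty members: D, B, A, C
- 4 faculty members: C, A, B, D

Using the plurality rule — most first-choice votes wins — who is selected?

C

First-place vote totals:
  A: 3
  B: 0
  C: 19
  D: 13
C has the most first-place votes.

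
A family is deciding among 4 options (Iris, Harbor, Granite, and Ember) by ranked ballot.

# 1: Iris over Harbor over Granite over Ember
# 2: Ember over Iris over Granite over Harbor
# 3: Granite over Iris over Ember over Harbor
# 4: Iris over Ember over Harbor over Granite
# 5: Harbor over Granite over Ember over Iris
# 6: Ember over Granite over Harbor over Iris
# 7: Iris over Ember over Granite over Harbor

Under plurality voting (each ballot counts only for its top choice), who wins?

Iris

First-place vote totals:
  Iris: 3
  Harbor: 1
  Granite: 1
  Ember: 2
Iris has the most first-place votes.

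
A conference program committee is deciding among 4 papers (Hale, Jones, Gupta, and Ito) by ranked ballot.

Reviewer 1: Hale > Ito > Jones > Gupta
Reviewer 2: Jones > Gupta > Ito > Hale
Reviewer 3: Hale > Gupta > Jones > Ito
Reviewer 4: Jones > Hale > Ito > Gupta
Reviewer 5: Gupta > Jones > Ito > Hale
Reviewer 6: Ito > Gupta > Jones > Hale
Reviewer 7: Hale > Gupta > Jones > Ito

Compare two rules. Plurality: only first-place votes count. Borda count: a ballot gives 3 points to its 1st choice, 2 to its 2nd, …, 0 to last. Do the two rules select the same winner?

No

Plurality first-place counts: Hale 3, Jones 2, Gupta 1, Ito 1 → Hale.
Borda totals: Hale 11, Jones 12, Gupta 11, Ito 8 → Jones.
The two rules disagree: plurality picks Hale, Borda picks Jones.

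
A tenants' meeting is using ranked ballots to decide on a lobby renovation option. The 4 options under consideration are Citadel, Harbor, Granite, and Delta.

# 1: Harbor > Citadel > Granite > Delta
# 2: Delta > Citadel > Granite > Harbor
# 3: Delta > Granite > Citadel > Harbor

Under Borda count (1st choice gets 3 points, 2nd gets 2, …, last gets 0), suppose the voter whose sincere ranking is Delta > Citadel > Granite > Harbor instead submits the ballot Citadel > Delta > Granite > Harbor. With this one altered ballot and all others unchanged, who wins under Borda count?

Citadel

Borda totals with the altered ballot: Citadel 6, Harbor 3, Granite 4, Delta 5.
The switch changes the winner from Delta to Citadel.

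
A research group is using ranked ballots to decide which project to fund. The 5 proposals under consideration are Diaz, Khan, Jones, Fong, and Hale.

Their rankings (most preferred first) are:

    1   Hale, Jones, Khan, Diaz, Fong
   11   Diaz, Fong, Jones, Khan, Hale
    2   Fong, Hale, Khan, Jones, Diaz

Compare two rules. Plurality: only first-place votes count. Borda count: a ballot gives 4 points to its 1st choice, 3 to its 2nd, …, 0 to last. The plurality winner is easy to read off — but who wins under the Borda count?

Plurality first-place counts: Diaz 11, Khan 0, Jones 0, Fong 2, Hale 1 → Diaz.
Borda totals: Diaz 45, Khan 17, Jones 27, Fong 41, Hale 10 → Diaz.

Diaz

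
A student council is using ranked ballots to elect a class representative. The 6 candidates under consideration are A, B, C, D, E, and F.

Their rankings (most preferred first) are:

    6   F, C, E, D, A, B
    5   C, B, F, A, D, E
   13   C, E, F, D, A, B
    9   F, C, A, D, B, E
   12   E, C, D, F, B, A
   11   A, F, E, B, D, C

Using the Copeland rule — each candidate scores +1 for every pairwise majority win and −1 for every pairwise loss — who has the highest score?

Pairwise results:
  A vs B: A wins 39–17.
  A vs C: C wins 45–11.
  A vs D: D wins 31–25.
  A vs E: E wins 31–25.
  A vs F: F wins 45–11.
  B vs C: C wins 45–11.
  B vs D: D wins 40–16.
  B vs E: E wins 42–14.
  B vs F: F wins 51–5.
  C vs D: C wins 45–11.
  C vs E: C wins 33–23.
  C vs F: C wins 30–26.
  D vs E: E wins 42–14.
  D vs F: F wins 44–12.
  E vs F: F wins 31–25.
Copeland scores (wins − losses):
  A: 1 − 4 = -3
  B: 0 − 5 = -5
  C: 5 − 0 = 5
  D: 2 − 3 = -1
  E: 3 − 2 = 1
  F: 4 − 1 = 3
C has the best Copeland score.

C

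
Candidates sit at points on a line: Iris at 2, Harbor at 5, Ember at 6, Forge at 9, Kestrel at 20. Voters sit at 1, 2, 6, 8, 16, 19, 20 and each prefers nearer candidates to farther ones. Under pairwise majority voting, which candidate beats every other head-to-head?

With single-peaked preferences on a line, the Condorcet winner is the candidate closest to the median voter.
The median voter (position 8) is closest to Forge at 9.
Check: Forge vs Kestrel — voters closer to Forge: 4 of 7.

Forge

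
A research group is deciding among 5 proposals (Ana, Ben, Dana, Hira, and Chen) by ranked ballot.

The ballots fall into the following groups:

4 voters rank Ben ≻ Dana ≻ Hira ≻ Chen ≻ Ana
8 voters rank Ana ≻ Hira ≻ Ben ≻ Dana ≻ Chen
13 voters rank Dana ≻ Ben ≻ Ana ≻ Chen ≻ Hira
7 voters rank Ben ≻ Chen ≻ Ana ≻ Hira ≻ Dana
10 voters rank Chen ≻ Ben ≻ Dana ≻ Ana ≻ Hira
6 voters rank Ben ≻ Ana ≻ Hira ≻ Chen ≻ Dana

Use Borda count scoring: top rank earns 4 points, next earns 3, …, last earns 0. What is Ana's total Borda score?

Borda scores:
  Ana: 4·0 + 8·4 + 13·2 + 7·2 + 10·1 + 6·3 = 100
  Ben: 4·4 + 8·2 + 13·3 + 7·4 + 10·3 + 6·4 = 153
  Dana: 4·3 + 8·1 + 13·4 + 7·0 + 10·2 + 6·0 = 92
  Hira: 4·2 + 8·3 + 13·0 + 7·1 + 10·0 + 6·2 = 51
  Chen: 4·1 + 8·0 + 13·1 + 7·3 + 10·4 + 6·1 = 84

100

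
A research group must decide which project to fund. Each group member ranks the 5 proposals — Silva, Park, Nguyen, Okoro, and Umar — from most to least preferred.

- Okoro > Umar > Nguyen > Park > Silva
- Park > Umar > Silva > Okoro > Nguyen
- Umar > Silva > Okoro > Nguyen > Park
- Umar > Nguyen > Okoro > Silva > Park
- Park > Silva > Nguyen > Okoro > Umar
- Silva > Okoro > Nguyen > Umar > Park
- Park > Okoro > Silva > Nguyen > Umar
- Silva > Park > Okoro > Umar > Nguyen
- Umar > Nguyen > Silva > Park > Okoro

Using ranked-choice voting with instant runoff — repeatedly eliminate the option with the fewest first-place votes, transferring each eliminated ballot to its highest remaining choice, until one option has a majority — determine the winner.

Umar

Round 1: Park 3, Umar 3, Silva 2, Okoro 1, Nguyen 0. Nguyen has the fewest and is eliminated.
Round 2: Park 3, Umar 3, Silva 2, Okoro 1. Okoro has the fewest and is eliminated.
Round 3: Umar 4, Park 3, Silva 2. Silva has the fewest and is eliminated.
Round 4: Umar 5, Park 4. Umar has a majority.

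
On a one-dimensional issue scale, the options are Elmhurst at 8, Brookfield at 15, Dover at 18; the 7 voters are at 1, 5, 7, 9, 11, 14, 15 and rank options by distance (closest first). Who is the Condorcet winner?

Elmhurst

With single-peaked preferences on a line, the Condorcet winner is the candidate closest to the median voter.
The median voter (position 9) is closest to Elmhurst at 8.
Check: Elmhurst vs Dover — voters closer to Elmhurst: 5 of 7.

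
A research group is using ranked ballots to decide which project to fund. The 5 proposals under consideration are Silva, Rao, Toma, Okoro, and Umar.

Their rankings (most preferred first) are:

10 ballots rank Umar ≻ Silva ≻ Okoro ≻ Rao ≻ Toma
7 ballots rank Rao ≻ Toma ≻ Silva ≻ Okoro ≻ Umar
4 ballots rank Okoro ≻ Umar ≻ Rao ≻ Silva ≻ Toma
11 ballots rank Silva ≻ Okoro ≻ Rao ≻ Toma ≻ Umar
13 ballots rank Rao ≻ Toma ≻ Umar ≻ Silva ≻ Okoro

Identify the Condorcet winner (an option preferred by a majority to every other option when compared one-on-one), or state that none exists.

None — there is no Condorcet winner

Head-to-head results (45 voters total):
Silva vs Rao: Rao wins 24–21.
Silva vs Toma: Silva wins 25–20.
Silva vs Okoro: Silva wins 41–4.
Silva vs Umar: Umar wins 27–18.
Rao vs Toma: Rao wins 45–0.
Rao vs Okoro: Okoro wins 25–20.
Rao vs Umar: Rao wins 31–14.
Toma vs Okoro: Okoro wins 25–20.
Toma vs Umar: Toma wins 31–14.
Okoro vs Umar: Umar wins 23–22.
No candidate beats all others: Silva beats Okoro beats Rao beats Silva, a majority cycle.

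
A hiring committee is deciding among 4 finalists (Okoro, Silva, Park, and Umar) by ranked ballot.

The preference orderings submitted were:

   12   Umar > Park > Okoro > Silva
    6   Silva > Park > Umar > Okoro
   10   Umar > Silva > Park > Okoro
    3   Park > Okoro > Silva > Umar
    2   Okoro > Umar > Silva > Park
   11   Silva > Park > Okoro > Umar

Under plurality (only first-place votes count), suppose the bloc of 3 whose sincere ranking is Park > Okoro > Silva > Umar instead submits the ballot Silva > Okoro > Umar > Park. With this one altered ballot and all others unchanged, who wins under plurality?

Umar

First-place totals with the altered ballot: Okoro 2, Silva 20, Park 0, Umar 22.
The winner is unchanged: still Umar.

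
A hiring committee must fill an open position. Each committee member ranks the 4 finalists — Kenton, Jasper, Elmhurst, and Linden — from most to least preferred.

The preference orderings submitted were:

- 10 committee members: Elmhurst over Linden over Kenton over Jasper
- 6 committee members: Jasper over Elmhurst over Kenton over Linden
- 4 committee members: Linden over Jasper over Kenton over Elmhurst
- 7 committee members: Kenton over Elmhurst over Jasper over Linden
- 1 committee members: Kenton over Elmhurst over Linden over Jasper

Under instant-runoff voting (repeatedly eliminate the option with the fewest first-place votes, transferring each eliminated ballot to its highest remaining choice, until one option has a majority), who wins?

Round 1: Elmhurst 10, Kenton 8, Jasper 6, Linden 4. Linden has the fewest and is eliminated.
Round 2: Jasper 10, Elmhurst 10, Kenton 8. Kenton has the fewest and is eliminated.
Round 3: Elmhurst 18, Jasper 10. Elmhurst has a majority.

Elmhurst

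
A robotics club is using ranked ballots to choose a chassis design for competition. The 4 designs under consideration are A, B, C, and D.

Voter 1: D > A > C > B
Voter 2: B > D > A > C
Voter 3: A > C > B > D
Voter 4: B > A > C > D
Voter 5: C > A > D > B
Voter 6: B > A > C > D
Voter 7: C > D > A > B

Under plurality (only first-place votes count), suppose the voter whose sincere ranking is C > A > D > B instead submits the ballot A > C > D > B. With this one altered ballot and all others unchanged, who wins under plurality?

First-place totals with the altered ballot: A 2, B 3, C 1, D 1.
The winner is unchanged: still B.

B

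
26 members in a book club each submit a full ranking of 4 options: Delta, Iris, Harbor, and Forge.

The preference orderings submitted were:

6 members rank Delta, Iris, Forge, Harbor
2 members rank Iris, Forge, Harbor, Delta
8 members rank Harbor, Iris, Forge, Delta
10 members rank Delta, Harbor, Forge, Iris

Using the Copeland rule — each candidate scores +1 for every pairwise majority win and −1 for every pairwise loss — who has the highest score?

Pairwise results:
  Delta vs Iris: Delta wins 16–10.
  Delta vs Harbor: Delta wins 16–10.
  Delta vs Forge: Delta wins 16–10.
  Iris vs Harbor: Harbor wins 18–8.
  Iris vs Forge: Iris wins 16–10.
  Harbor vs Forge: Harbor wins 18–8.
Copeland scores (wins − losses):
  Delta: 3 − 0 = 3
  Iris: 1 − 2 = -1
  Harbor: 2 − 1 = 1
  Forge: 0 − 3 = -3
Delta has the best Copeland score.

Delta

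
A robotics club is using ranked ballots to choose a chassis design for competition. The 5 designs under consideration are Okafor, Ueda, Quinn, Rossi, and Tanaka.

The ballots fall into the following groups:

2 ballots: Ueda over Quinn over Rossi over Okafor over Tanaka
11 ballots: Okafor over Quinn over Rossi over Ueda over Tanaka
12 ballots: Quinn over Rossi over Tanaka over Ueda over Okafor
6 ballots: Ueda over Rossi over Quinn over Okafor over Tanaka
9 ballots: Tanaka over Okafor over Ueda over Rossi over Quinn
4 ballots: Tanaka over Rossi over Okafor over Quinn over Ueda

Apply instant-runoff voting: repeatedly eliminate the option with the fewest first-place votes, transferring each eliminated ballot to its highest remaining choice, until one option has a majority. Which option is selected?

Quinn

Round 1: Tanaka 13, Quinn 12, Okafor 11, Ueda 8, Rossi 0. Rossi has the fewest and is eliminated.
Round 2: Tanaka 13, Quinn 12, Okafor 11, Ueda 8. Ueda has the fewest and is eliminated.
Round 3: Quinn 20, Tanaka 13, Okafor 11. Okafor has the fewest and is eliminated.
Round 4: Quinn 31, Tanaka 13. Quinn has a majority.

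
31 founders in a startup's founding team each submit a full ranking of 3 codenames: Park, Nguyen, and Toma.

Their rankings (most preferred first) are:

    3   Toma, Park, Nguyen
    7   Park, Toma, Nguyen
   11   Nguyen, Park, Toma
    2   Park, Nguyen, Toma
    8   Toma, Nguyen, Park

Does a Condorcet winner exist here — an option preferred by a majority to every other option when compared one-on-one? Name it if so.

Head-to-head results (31 voters total):
Park vs Nguyen: Nguyen wins 19–12.
Park vs Toma: Park wins 20–11.
Nguyen vs Toma: Toma wins 18–13.
No candidate beats all others: Park beats Toma beats Nguyen beats Park, a majority cycle.

There is no Condorcet winner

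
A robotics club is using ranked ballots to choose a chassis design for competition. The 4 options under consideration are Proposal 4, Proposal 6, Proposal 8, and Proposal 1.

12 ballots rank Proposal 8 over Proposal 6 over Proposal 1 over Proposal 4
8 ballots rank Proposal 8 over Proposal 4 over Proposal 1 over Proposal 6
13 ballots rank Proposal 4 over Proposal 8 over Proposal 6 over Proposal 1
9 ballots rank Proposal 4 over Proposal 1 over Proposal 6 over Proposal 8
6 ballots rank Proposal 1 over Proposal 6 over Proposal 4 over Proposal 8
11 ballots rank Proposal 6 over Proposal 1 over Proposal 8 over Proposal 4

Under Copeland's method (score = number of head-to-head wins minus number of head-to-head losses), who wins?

Proposal 8

Pairwise results:
  Proposal 4 vs Proposal 6: Proposal 4 wins 30–29.
  Proposal 4 vs Proposal 8: Proposal 8 wins 31–28.
  Proposal 4 vs Proposal 1: Proposal 4 wins 30–29.
  Proposal 6 vs Proposal 8: Proposal 8 wins 33–26.
  Proposal 6 vs Proposal 1: Proposal 6 wins 36–23.
  Proposal 8 vs Proposal 1: Proposal 8 wins 33–26.
Copeland scores (wins − losses):
  Proposal 4: 2 − 1 = 1
  Proposal 6: 1 − 2 = -1
  Proposal 8: 3 − 0 = 3
  Proposal 1: 0 − 3 = -3
Proposal 8 has the best Copeland score.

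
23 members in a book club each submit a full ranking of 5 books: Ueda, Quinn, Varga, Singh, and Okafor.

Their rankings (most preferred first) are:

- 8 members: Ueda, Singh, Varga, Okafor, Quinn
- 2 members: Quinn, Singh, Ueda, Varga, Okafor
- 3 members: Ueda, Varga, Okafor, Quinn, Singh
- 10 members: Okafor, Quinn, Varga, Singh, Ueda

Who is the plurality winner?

First-place vote totals:
  Ueda: 11
  Quinn: 2
  Varga: 0
  Singh: 0
  Okafor: 10
Ueda has the most first-place votes.

Ueda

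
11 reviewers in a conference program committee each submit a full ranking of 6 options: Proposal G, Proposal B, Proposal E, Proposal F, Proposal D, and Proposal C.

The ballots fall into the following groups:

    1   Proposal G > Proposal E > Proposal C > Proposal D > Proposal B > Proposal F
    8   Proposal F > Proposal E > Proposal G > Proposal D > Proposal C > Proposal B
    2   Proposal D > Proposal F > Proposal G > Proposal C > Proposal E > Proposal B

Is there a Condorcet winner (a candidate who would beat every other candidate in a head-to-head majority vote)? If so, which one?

Head-to-head results (11 voters total):
Proposal G vs Proposal B: Proposal G wins 11–0.
Proposal G vs Proposal E: Proposal E wins 8–3.
Proposal G vs Proposal F: Proposal F wins 10–1.
Proposal G vs Proposal D: Proposal G wins 9–2.
Proposal G vs Proposal C: Proposal G wins 11–0.
Proposal B vs Proposal E: Proposal E wins 11–0.
Proposal B vs Proposal F: Proposal F wins 10–1.
Proposal B vs Proposal D: Proposal D wins 11–0.
Proposal B vs Proposal C: Proposal C wins 11–0.
Proposal E vs Proposal F: Proposal F wins 10–1.
Proposal E vs Proposal D: Proposal E wins 9–2.
Proposal E vs Proposal C: Proposal E wins 9–2.
Proposal F vs Proposal D: Proposal F wins 8–3.
Proposal F vs Proposal C: Proposal F wins 10–1.
Proposal D vs Proposal C: Proposal D wins 10–1.
Proposal F beats each rival — Proposal G (10–1), Proposal B (10–1), Proposal E (10–1), Proposal D (8–3), Proposal C (10–1) — so Proposal F is the Condorcet winner.

Proposal F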